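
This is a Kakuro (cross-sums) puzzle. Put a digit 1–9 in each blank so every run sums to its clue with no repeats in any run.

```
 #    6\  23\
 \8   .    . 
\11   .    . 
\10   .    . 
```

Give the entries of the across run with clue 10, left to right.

6 in 3 cells must be {1,2,3}; 23 in 3 cells must be {6,8,9}.
The 8 across and the 23 down share only 6, so R1C2 = 6.
R1C1 = 8 − 6 = 2 completes the 8 across.
Given what's placed, R2C1 must be 3 to fit the 11 across and 6 down.
R2C2 = 11 − 3 = 8 completes the 11 across.
R3C1 = 6 − 5 = 1 completes the 6 down.
R3C2 = 10 − 1 = 9 completes the 10 across.

1, 9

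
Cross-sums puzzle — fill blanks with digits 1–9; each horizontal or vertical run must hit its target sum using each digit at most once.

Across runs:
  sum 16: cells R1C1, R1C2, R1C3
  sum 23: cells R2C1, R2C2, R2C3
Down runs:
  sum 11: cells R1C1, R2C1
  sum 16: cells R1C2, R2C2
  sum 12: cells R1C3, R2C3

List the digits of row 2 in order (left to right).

23 in 3 cells must be {6,8,9}; 16 in 2 cells must be {7,9}.
The 23 across and the 16 down share only 9, so R2C2 = 9.
Given what's placed, R2C3 must be 8 to fit the 23 across and 12 down.
R1C2 = 16 − 9 = 7 completes the 16 down.
R1C3 = 12 − 8 = 4 completes the 12 down.
R2C1 = 23 − 17 = 6 completes the 23 across.
R1C1 = 16 − 11 = 5 completes the 16 across.

6 9 8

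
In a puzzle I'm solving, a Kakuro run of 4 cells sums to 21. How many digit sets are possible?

11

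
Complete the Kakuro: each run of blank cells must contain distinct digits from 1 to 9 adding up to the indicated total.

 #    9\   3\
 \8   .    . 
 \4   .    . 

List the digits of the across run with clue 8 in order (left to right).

4 in 2 cells must be {1,3}; 3 in 2 cells must be {1,2}.
The 4 across and the 3 down share only 1, so R2C2 = 1.
R1C2 = 3 − 1 = 2 completes the 3 down.
R2C1 = 4 − 1 = 3 completes the 4 across.
R1C1 = 8 − 2 = 6 completes the 8 across.

6 2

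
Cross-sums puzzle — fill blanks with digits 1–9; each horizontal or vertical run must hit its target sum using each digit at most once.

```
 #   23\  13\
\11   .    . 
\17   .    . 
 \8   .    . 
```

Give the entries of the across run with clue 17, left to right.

9 8

17 in 2 cells must be {8,9}; 23 in 3 cells must be {6,8,9}.
The 8 across and the 23 down share only 6, so R3C1 = 6.
R3C2 = 8 − 6 = 2 completes the 8 across.
Given what's placed, R2C2 must be 8 to fit the 17 across and 13 down.
R1C2 = 13 − 10 = 3 completes the 13 down.
R2C1 = 17 − 8 = 9 completes the 17 across.
R1C1 = 11 − 3 = 8 completes the 11 across.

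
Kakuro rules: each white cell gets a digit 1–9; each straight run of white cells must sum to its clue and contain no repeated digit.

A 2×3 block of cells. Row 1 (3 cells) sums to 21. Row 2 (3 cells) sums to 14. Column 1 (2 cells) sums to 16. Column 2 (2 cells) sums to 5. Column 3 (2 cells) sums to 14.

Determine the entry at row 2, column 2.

16 in 2 cells must be {7,9}.
The 21 across and the 5 down share only 4, so (1,2) = 4.
(2,2) = 5 − 4 = 1 completes the 5 down.
Given what's placed, (1,1) must be 9 to fit the 21 across and 16 down.
(1,3) = 21 − 13 = 8 completes the 21 across.
(2,1) = 16 − 9 = 7 completes the 16 down.
(2,3) = 14 − 8 = 6 completes the 14 across.

1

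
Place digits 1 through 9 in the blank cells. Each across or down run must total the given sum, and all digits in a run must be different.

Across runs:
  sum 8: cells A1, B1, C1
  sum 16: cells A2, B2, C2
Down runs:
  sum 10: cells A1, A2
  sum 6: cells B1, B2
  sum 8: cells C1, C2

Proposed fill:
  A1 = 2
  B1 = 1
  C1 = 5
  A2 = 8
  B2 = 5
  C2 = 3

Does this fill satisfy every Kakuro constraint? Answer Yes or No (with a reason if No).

Yes

Across: 2+1+5=8; 8+5+3=16. Down: 2+8=10; 1+5=6; 5+3=8. No digit repeats within any run.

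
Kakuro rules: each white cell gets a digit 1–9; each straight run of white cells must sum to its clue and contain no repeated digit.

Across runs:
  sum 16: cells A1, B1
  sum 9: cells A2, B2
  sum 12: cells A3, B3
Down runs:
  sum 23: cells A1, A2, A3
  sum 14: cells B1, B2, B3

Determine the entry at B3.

4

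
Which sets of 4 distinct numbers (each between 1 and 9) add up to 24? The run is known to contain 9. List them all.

{1,6,8,9}; {2,5,8,9}; {2,6,7,9}; {3,4,8,9}; {3,5,7,9}; {4,5,6,9}

4 distinct digits from 1–9 sum between 10 and 30.
Keeping only sets containing 9.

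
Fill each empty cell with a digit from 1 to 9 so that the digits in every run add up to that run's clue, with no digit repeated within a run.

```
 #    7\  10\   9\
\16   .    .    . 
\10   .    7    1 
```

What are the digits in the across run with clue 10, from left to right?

2 7 1

R1C2 = 10 − 7 = 3 completes the 10 down.
R1C3 = 9 − 1 = 8 completes the 9 down.
R2C1 = 10 − 8 = 2 completes the 10 across.
R1C1 = 16 − 11 = 5 completes the 16 across.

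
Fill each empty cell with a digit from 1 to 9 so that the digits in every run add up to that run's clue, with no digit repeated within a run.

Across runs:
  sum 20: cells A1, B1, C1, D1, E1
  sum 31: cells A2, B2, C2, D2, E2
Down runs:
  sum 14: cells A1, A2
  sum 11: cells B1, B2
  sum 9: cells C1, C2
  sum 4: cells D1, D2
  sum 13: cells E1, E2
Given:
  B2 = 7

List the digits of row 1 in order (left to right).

5 4 1 3 7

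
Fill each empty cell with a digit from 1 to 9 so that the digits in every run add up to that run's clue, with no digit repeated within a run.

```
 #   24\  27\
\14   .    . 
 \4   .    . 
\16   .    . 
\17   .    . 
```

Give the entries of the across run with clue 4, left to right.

1 3

4 in 2 cells must be {1,3}; 16 in 2 cells must be {7,9}; 17 in 2 cells must be {8,9}.
Only 3 fits R2C2 under both its across sum 4 and down sum 27.
R2C1 = 4 − 3 = 1 completes the 4 across.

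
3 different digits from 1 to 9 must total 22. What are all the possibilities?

{5,8,9}; {6,7,9}

3 distinct digits from 1–9 sum between 6 and 24.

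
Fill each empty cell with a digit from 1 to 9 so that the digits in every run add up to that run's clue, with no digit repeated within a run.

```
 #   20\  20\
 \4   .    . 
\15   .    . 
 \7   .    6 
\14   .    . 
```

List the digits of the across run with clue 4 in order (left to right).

4 in 2 cells must be {1,3}.
R3C1 = 7 − 6 = 1 completes the 7 across.
R1C1 = 3: the only remaining digit allowed by both the 4 across and the 20 down.
R1C2 = 4 − 3 = 1 completes the 4 across.
Given what's placed, R4C1 must be 9 to fit the 14 across and 20 down.
R4C2 = 14 − 9 = 5 completes the 14 across.
R2C1 = 20 − 13 = 7 completes the 20 down.
R2C2 = 15 − 7 = 8 completes the 15 across.

3, 1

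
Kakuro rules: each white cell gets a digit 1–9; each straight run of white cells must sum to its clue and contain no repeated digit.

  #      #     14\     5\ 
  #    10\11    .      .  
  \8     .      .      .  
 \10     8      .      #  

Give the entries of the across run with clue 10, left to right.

R2C1 = 10 − 8 = 2 completes the 10 down.
R2C3 = 1: the only remaining digit allowed by both the 8 across and the 5 down.
R3C2 = 10 − 8 = 2 completes the 10 across.
R1C3 = 5 − 1 = 4 completes the 5 down.
R2C2 = 8 − 3 = 5 completes the 8 across.
R1C2 = 11 − 4 = 7 completes the 11 across.

8 2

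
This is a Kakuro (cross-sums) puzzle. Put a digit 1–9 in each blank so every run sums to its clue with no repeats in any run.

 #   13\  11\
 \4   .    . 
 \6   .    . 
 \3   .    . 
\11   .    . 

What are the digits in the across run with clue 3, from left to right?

2 1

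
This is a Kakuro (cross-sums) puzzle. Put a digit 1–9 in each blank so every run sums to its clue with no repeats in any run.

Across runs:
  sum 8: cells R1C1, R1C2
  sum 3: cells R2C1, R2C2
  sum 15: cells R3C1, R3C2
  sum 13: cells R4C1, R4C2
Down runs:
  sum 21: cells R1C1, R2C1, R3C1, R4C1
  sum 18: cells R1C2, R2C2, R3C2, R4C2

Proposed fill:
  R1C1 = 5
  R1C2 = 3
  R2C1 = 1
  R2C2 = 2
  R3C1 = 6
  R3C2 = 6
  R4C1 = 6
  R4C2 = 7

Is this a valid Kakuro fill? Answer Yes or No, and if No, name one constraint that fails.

No — the down run R1C1–R4C1 sums to 18, not 21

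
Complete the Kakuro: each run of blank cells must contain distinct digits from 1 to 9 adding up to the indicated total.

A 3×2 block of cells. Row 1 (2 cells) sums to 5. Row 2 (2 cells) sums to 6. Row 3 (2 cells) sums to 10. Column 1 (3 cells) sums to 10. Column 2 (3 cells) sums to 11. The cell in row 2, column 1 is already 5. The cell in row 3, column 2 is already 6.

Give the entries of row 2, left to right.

(2,2) = 6 − 5 = 1 completes the 6 across.
(3,1) = 10 − 6 = 4 completes the 10 across.
(1,1) = 10 − 9 = 1 completes the 10 down.
(1,2) = 5 − 1 = 4 completes the 5 across.

5 1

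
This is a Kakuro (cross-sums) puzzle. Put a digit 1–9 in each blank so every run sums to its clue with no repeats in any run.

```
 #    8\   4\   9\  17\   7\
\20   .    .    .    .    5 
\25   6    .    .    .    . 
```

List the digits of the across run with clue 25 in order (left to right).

6, 3, 5, 9, 2

4 in 2 cells must be {1,3}; 17 in 2 cells must be {8,9}.
R1C1 = 8 − 6 = 2 completes the 8 down.
R2C5 = 7 − 5 = 2 completes the 7 down.
Nothing is forced directly, so branch on R1C4, whose candidates are 8 or 9. If R1C4 = 9: that forces R2C4 = 8, after which R2C2 would have to be in {4,5} for the 25 across but in {1,3} for the 4 down — contradiction. So R1C4 = 8.
R1C2 = 1: the only remaining digit allowed by both the 20 across and the 4 down.
R1C3 = 20 − 16 = 4 completes the 20 across.
R2C2 = 4 − 1 = 3 completes the 4 down.
R2C3 = 9 − 4 = 5 completes the 9 down.
R2C4 = 25 − 16 = 9 completes the 25 across.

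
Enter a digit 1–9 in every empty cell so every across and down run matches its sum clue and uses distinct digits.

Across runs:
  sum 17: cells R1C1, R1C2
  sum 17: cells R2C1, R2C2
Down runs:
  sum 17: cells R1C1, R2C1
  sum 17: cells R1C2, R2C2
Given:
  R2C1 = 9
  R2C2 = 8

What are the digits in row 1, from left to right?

8 9

17 in 2 cells must be {8,9}.
R1C1 = 17 − 9 = 8 completes the 17 down.
R1C2 = 17 − 8 = 9 completes the 17 across.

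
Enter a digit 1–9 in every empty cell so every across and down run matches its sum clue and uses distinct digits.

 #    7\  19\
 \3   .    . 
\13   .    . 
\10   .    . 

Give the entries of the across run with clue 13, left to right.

3 in 2 cells must be {1,2}; 7 in 3 cells must be {1,2,4}.
The 3 across and the 19 down share only 2, so R1C2 = 2.
The 13 across and the 7 down share only 4, so R2C1 = 4.
R2C2 = 13 − 4 = 9 completes the 13 across.
R3C2 = 19 − 11 = 8 completes the 19 down.
R1C1 = 3 − 2 = 1 completes the 3 across.
R3C1 = 10 − 8 = 2 completes the 10 across.

4, 9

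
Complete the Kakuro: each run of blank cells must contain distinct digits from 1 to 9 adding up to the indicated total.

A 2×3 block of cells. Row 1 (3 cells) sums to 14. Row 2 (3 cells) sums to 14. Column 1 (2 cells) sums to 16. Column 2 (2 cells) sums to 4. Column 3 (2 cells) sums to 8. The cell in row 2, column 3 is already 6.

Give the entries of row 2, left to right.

16 in 2 cells must be {7,9}; 4 in 2 cells must be {1,3}.
(1,3) = 8 − 6 = 2 completes the 8 down.
(2,1) = 7: the only remaining digit allowed by both the 14 across and the 16 down.
(2,2) = 14 − 13 = 1 completes the 14 across.
(1,1) = 16 − 7 = 9 completes the 16 down.
(1,2) = 14 − 11 = 3 completes the 14 across.

7 1 6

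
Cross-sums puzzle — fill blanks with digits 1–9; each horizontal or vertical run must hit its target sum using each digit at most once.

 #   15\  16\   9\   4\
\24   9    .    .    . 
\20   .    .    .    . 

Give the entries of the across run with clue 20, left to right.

6, 9, 4, 1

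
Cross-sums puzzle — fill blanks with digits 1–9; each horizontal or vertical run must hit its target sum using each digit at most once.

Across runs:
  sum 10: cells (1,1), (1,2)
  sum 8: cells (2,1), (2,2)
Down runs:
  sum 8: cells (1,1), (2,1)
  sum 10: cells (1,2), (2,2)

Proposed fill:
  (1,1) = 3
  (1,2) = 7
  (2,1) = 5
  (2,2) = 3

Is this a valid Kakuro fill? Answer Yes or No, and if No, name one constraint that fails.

Yes

Across: 3+7=10; 5+3=8. Down: 3+5=8; 7+3=10. No digit repeats within any run.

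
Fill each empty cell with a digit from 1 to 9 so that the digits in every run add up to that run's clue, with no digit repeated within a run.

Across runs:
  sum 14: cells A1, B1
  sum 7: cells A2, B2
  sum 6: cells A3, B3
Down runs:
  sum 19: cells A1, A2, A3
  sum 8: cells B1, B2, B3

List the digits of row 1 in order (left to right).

The 14 across and the 8 down share only 5, so B1 = 5.
A1 = 14 − 5 = 9 completes the 14 across.
Nothing is forced directly, so branch on B2, whose candidates are 1 or 2. If B2 = 2: then A2 would have to be in {5} for the 7 across but in {2,3,4,6,7,8} for the 19 down — contradiction. So B2 = 1.
A2 = 7 − 1 = 6 completes the 7 across.
A3 = 19 − 15 = 4 completes the 19 down.
B3 = 6 − 4 = 2 completes the 6 across.

9 5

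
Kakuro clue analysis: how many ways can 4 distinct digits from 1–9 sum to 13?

4 distinct digits from 1–9 sum between 10 and 30.
Enumerating: {1,2,3,7}, {1,2,4,6}, {1,3,4,5}.

3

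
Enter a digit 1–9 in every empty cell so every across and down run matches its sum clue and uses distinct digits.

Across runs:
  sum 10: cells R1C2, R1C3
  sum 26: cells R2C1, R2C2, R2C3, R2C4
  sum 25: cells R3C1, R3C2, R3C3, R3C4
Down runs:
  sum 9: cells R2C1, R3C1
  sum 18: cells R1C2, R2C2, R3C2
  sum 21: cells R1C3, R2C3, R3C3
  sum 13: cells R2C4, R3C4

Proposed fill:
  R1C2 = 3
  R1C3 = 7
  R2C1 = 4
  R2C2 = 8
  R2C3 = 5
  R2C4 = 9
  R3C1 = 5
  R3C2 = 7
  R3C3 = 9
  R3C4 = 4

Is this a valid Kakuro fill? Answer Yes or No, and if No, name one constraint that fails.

Yes

Across: 3+7=10; 4+8+5+9=26; 5+7+9+4=25. Down: 4+5=9; 3+8+7=18; 7+5+9=21; 9+4=13. No digit repeats within any run.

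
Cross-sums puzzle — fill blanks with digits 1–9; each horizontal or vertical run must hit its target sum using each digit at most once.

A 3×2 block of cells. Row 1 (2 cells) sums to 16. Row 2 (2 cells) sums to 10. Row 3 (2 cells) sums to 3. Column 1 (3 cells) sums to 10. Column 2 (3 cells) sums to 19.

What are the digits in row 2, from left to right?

16 in 2 cells must be {7,9}; 3 in 2 cells must be {1,2}.
The 16 across and the 10 down share only 7, so (1,1) = 7.
(1,2) = 16 − 7 = 9 completes the 16 across.
Given what's placed, (3,2) must be 2 to fit the 3 across and 19 down.
(2,2) = 19 − 11 = 8 completes the 19 down.
(3,1) = 3 − 2 = 1 completes the 3 across.
(2,1) = 10 − 8 = 2 completes the 10 across.

2 8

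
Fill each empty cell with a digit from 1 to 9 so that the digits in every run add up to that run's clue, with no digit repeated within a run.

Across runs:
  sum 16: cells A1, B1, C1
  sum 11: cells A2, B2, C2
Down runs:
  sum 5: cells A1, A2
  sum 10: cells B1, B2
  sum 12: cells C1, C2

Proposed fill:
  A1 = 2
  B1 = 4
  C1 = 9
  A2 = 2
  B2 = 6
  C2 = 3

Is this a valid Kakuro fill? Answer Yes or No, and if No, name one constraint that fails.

No — the across run A1–C1 sums to 15, not 16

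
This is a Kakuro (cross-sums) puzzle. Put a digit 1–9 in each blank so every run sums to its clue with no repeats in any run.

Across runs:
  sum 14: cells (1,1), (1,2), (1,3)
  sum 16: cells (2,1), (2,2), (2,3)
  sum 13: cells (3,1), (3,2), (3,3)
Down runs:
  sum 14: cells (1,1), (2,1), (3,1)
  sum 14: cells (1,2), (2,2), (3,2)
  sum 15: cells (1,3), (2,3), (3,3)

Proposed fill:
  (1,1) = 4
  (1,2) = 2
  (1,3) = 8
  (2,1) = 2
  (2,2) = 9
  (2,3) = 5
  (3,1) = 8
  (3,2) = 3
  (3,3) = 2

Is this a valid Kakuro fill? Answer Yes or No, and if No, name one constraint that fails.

Yes

Across: 4+2+8=14; 2+9+5=16; 8+3+2=13. Down: 4+2+8=14; 2+9+3=14; 8+5+2=15. No digit repeats within any run.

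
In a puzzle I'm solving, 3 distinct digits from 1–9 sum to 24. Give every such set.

{7,8,9}

3 distinct digits from 1–9 sum between 6 and 24.
Only one set works: {7,8,9}.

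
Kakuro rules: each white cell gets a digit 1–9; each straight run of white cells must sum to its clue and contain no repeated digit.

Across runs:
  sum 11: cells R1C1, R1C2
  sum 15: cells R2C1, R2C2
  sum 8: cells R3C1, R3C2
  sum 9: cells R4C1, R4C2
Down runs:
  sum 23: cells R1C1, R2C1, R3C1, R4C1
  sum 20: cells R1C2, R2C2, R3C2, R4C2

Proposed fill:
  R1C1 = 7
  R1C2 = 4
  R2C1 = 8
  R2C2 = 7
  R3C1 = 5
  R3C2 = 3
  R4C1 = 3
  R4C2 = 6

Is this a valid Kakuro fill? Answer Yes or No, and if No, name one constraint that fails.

Across: 7+4=11; 8+7=15; 5+3=8; 3+6=9. Down: 7+8+5+3=23; 4+7+3+6=20. No digit repeats within any run.

Yes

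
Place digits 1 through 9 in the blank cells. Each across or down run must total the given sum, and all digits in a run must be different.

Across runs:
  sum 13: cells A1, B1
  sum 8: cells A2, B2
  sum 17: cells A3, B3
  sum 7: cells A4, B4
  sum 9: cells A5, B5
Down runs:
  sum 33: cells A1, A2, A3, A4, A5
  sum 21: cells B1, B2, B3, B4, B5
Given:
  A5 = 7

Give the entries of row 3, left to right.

8 9

17 in 2 cells must be {8,9}.
B5 = 9 − 7 = 2 completes the 9 across.
Nothing is forced directly, so branch on A2, whose candidates are 3 or 5 or 6. If A2 = 5: that forces B2 = 3, A4 = 4, after which B4 would have to be in {3} for the 7 across but in {1,4,5,6,7,8,9} for the 21 down — contradiction. If A2 = 6: then B2 would have to be in {2} for the 8 across but in {1,3,4,5,6,7,8,9} for the 21 down — contradiction. So A2 = 3.
B2 = 8 − 3 = 5 completes the 8 across.
B3 = 9: the only remaining digit allowed by both the 17 across and the 21 down.
A4 = 6: the only remaining digit allowed by both the 7 across and the 33 down.
B4 = 7 − 6 = 1 completes the 7 across.
B1 = 21 − 17 = 4 completes the 21 down.
A3 = 17 − 9 = 8 completes the 17 across.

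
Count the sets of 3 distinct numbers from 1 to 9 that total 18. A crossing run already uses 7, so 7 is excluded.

4

3 distinct digits from 1–9 sum between 6 and 24.
Dropping sets that contain 7.
Enumerating: {1,8,9}, {3,6,9}, {4,5,9}, {4,6,8}.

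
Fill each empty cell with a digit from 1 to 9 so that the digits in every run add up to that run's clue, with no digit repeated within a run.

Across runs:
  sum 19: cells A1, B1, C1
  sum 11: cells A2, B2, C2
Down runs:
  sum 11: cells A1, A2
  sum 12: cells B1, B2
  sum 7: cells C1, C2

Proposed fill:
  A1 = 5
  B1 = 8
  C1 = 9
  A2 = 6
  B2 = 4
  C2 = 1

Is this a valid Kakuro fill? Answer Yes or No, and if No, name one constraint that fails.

No — the across run A1–C1 sums to 22, not 19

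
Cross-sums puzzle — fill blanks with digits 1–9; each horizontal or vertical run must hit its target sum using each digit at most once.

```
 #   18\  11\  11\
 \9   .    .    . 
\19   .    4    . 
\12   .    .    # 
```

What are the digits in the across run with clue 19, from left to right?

R3C2 = 5: the only remaining digit allowed by both the 12 across and the 11 down.
R1C2 = 11 − 9 = 2 completes the 11 down.
R3C1 = 12 − 5 = 7 completes the 12 across.
Nothing is forced directly, so branch on R1C1, whose candidates are 3 or 6. If R1C1 = 6: then R1C3 would have to be in {1} for the 9 across but in {2,3,4,5,6,7,8,9} for the 11 down — contradiction. So R1C1 = 3.
R1C3 = 9 − 5 = 4 completes the 9 across.
R2C1 = 18 − 10 = 8 completes the 18 down.
R2C3 = 19 − 12 = 7 completes the 19 across.

8 4 7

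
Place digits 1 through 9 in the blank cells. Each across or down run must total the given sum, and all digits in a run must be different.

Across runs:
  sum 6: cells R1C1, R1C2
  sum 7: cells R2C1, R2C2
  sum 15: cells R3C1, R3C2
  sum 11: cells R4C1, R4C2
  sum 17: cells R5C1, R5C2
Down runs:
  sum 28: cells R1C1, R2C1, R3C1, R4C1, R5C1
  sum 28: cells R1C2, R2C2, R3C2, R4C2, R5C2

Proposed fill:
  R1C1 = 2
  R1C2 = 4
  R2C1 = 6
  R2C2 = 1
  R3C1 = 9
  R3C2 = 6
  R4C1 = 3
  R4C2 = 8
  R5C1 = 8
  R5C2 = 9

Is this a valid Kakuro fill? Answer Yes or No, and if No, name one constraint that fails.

Across: 2+4=6; 6+1=7; 9+6=15; 3+8=11; 8+9=17. Down: 2+6+9+3+8=28; 4+1+6+8+9=28. No digit repeats within any run.

Yes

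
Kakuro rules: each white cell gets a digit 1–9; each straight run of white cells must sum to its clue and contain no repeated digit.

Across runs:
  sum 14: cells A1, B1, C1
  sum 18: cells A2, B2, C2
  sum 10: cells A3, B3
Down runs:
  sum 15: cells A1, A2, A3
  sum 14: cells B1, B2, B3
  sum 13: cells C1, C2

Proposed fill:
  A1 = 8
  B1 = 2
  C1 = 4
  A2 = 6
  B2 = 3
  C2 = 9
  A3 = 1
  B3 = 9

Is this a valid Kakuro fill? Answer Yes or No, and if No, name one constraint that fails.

Across: 8+2+4=14; 6+3+9=18; 1+9=10. Down: 8+6+1=15; 2+3+9=14; 4+9=13. No digit repeats within any run.

Yes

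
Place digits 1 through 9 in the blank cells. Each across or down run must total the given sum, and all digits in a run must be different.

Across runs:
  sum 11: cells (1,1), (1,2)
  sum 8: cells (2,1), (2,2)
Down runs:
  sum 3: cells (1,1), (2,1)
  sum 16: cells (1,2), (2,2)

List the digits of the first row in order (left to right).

3 in 2 cells must be {1,2}; 16 in 2 cells must be {7,9}.
The 11 across and the 3 down share only 2, so (1,1) = 2.
(1,2) = 11 − 2 = 9 completes the 11 across.
(2,1) = 3 − 2 = 1 completes the 3 down.
(2,2) = 8 − 1 = 7 completes the 8 across.

2 9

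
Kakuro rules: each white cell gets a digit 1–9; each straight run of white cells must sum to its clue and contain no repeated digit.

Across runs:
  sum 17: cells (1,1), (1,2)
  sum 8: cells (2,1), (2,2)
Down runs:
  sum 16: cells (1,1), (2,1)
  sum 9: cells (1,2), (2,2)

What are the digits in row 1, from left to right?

17 in 2 cells must be {8,9}; 16 in 2 cells must be {7,9}.
The 17 across and the 16 down share only 9, so (1,1) = 9.
(1,2) = 17 − 9 = 8 completes the 17 across.
(2,1) = 16 − 9 = 7 completes the 16 down.
(2,2) = 8 − 7 = 1 completes the 8 across.

9 8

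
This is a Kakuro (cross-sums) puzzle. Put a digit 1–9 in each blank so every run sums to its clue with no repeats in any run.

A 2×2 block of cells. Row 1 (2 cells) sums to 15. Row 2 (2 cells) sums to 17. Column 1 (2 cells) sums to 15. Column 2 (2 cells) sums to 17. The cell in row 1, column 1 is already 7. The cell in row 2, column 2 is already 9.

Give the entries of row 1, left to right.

17 in 2 cells must be {8,9}.
(1,2) = 15 − 7 = 8 completes the 15 across.
(2,1) = 17 − 9 = 8 completes the 17 across.

7 8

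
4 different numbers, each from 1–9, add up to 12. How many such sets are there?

4 distinct digits from 1–9 sum between 10 and 30.
Enumerating: {1,2,3,6}, {1,2,4,5}.

2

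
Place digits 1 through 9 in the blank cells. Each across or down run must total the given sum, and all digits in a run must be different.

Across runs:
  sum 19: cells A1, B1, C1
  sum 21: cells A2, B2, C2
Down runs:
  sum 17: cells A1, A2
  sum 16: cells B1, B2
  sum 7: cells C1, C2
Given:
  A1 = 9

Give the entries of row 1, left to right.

9 7 3

17 in 2 cells must be {8,9}; 16 in 2 cells must be {7,9}.
Given what's placed, B1 must be 7 to fit the 19 across and 16 down.
C1 = 19 − 16 = 3 completes the 19 across.
A2 = 17 − 9 = 8 completes the 17 down.
B2 = 16 − 7 = 9 completes the 16 down.
C2 = 21 − 17 = 4 completes the 21 across.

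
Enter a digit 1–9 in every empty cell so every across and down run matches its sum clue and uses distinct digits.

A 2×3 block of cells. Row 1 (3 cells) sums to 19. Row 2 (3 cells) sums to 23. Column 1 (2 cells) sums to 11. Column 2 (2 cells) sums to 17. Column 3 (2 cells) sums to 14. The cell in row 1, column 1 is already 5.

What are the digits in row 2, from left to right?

23 in 3 cells must be {6,8,9}; 17 in 2 cells must be {8,9}.
Given what's placed, (1,2) must be 8 to fit the 19 across and 17 down.
(1,3) = 19 − 13 = 6 completes the 19 across.
(2,1) = 11 − 5 = 6 completes the 11 down.
(2,2) = 17 − 8 = 9 completes the 17 down.
(2,3) = 23 − 15 = 8 completes the 23 across.

6, 9, 8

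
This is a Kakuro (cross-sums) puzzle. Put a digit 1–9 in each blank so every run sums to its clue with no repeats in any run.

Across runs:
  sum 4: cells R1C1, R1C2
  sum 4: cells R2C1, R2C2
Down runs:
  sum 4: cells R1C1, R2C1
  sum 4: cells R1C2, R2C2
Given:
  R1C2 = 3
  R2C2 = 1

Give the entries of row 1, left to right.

4 in 2 cells must be {1,3}.
R1C1 = 4 − 3 = 1 completes the 4 across.
R2C1 = 4 − 1 = 3 completes the 4 across.

1, 3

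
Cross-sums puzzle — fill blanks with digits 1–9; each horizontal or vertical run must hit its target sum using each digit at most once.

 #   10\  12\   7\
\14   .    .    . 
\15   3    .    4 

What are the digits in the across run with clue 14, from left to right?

7 4 3

R1C1 = 10 − 3 = 7 completes the 10 down.
R1C3 = 7 − 4 = 3 completes the 7 down.
R2C2 = 15 − 7 = 8 completes the 15 across.
R1C2 = 14 − 10 = 4 completes the 14 across.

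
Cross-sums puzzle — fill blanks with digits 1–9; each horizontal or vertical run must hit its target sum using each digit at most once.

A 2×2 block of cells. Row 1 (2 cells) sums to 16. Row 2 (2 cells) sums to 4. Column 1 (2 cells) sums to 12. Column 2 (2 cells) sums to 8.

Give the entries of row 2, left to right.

3 1

16 in 2 cells must be {7,9}; 4 in 2 cells must be {1,3}.
The 16 across and the 8 down share only 7, so (1,2) = 7.
The 4 across and the 12 down share only 3, so (2,1) = 3.
(2,2) = 4 − 3 = 1 completes the 4 across.
(1,1) = 16 − 7 = 9 completes the 16 across.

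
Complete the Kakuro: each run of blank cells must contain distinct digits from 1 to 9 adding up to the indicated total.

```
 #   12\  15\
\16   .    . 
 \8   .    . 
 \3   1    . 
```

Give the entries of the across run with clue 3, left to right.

16 in 2 cells must be {7,9}; 3 in 2 cells must be {1,2}.
R3C2 = 3 − 1 = 2 completes the 3 across.
Nothing is forced directly, so branch on R1C1, whose candidates are 7 or 9. If R1C1 = 7: that forces R1C2 = 9, after which R2C1 would have to be in {1,2,3,5,6,7} for the 8 across but in {4} for the 12 down — contradiction. So R1C1 = 9.
R1C2 = 16 − 9 = 7 completes the 16 across.
R2C1 = 12 − 10 = 2 completes the 12 down.
R2C2 = 8 − 2 = 6 completes the 8 across.

1 2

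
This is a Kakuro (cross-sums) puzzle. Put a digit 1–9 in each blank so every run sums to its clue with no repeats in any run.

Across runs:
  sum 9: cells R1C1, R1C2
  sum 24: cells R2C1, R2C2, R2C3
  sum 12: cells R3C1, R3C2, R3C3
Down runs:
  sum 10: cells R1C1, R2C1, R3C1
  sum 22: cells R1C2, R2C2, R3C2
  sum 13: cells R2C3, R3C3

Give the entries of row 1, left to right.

2, 7

24 in 3 cells must be {7,8,9}.
Only 7 fits R2C1 under both its across sum 24 and down sum 10.
Nothing is forced directly, so branch on R2C2, whose candidates are 8 or 9. If R2C2 = 8: that forces R1C2 = 5, R2C3 = 9, R3C2 = 9, after which R3C3 would have to be in {1,2} for the 12 across but in {4} for the 13 down — contradiction. So R2C2 = 9.
R2C3 = 24 − 16 = 8 completes the 24 across.
R3C3 = 13 − 8 = 5 completes the 13 down.
R3C1 = 1: the only remaining digit allowed by both the 12 across and the 10 down.
R3C2 = 12 − 6 = 6 completes the 12 across.
R1C1 = 10 − 8 = 2 completes the 10 down.
R1C2 = 9 − 2 = 7 completes the 9 across.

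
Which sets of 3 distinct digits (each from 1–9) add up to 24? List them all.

{7,8,9}

3 distinct digits from 1–9 sum between 6 and 24.
Only one set works: {7,8,9}.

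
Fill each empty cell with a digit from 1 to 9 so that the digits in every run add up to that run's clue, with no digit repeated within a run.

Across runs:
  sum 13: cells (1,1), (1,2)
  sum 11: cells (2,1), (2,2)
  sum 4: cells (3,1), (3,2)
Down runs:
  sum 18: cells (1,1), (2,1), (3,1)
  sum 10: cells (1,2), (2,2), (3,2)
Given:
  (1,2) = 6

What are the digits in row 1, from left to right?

7, 6

4 in 2 cells must be {1,3}.
(1,1) = 13 − 6 = 7 completes the 13 across.
Given what's placed, (2,2) must be 3 to fit the 11 across and 10 down.
Given what's placed, (3,1) must be 3 to fit the 4 across and 18 down.
(3,2) = 4 − 3 = 1 completes the 4 across.
(2,1) = 11 − 3 = 8 completes the 11 across.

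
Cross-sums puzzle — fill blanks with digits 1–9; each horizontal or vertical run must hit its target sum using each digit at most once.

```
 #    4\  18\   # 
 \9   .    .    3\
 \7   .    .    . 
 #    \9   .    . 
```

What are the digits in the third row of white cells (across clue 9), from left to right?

8 1

7 in 3 cells must be {1,2,4}; 4 in 2 cells must be {1,3}; 3 in 2 cells must be {1,2}.
The 7 across and the 4 down share only 1, so R2C1 = 1.
R2C3 = 2: the only remaining digit allowed by both the 7 across and the 3 down.
R3C3 = 3 − 2 = 1 completes the 3 down.
R1C1 = 4 − 1 = 3 completes the 4 down.
R1C2 = 9 − 3 = 6 completes the 9 across.
R2C2 = 7 − 3 = 4 completes the 7 across.
R3C2 = 9 − 1 = 8 completes the 9 across.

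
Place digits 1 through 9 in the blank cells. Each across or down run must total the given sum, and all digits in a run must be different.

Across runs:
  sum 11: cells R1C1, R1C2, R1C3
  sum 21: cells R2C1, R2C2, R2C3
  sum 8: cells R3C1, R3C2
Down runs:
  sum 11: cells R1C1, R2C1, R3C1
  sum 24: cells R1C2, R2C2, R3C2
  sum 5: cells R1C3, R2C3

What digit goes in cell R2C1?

24 in 3 cells must be {7,8,9}.
Only 4 fits R2C3 under both its across sum 21 and down sum 5.
The 8 across and the 24 down share only 7, so R3C2 = 7.
R1C2 = 8: the only remaining digit allowed by both the 11 across and the 24 down.
R1C3 = 5 − 4 = 1 completes the 5 down.
Given what's placed, R2C1 must be 8 to fit the 21 across and 11 down.

8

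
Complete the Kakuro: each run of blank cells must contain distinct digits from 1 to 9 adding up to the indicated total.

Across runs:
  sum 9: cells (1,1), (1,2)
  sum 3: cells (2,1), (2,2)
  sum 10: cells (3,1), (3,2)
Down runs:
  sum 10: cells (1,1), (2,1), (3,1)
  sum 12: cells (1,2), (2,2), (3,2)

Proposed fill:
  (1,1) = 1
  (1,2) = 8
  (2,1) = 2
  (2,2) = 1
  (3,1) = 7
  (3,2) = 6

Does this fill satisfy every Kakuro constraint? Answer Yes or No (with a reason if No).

No — the across run (3,1)–(3,2) sums to 13, not 10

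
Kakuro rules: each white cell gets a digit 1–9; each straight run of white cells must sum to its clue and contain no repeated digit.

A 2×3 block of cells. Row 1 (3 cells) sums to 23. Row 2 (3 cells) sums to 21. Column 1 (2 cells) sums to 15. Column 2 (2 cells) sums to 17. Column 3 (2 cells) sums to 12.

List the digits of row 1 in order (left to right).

23 in 3 cells must be {6,8,9}; 17 in 2 cells must be {8,9}.
Nothing is forced directly, so branch on (1,2), whose candidates are 8 or 9. If (1,2) = 8: that forces (1,3) = 9, (2,2) = 9, after which (2,3) would have to be in {4,5,7,8} for the 21 across but in {3} for the 12 down — contradiction. So (1,2) = 9.
Given what's placed, (1,3) must be 8 to fit the 23 across and 12 down.
(2,2) = 17 − 9 = 8 completes the 17 down.
(2,3) = 12 − 8 = 4 completes the 12 down.
(1,1) = 23 − 17 = 6 completes the 23 across.
(2,1) = 21 − 12 = 9 completes the 21 across.

6, 9, 8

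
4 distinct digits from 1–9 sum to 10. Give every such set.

4 distinct digits from 1–9 sum between 10 and 30.
Only one set works: {1,2,3,4}.

{1,2,3,4}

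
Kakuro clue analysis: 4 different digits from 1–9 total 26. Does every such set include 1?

No

Counterexample: {2,7,8,9} sums to 26 without using 1.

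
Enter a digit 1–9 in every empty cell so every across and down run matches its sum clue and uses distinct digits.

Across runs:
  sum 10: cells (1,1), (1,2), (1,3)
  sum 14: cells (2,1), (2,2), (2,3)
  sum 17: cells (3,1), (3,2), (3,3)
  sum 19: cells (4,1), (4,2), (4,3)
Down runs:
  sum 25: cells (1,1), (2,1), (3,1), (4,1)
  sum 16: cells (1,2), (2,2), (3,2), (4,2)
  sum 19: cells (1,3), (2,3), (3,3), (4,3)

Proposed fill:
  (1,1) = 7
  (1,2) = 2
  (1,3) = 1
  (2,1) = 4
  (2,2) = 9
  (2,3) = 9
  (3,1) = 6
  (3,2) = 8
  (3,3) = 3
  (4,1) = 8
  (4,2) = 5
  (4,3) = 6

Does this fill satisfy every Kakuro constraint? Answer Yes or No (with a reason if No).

No — the down run (1,2)–(4,2) sums to 24, not 16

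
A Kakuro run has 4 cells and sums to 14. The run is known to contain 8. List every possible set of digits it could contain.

{1,2,3,8}

4 distinct digits from 1–9 sum between 10 and 30.
Keeping only sets containing 8.
Only one set works: {1,2,3,8}.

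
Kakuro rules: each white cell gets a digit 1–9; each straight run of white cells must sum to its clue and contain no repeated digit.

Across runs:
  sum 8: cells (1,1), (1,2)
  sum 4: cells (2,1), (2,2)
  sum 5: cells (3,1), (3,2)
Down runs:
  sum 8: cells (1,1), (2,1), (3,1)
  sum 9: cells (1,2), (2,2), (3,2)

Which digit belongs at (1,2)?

4 in 2 cells must be {1,3}.
Nothing is forced directly, so branch on (2,1), whose candidates are 1 or 3. If (2,1) = 3: that forces (1,1) = 1, after which (1,2) would have to be in {7} for the 8 across but in {1,2,3,4,5,6} for the 9 down — contradiction. So (2,1) = 1.
(2,2) = 4 − 1 = 3 completes the 4 across.
Nothing is forced directly, so branch on (1,1), whose candidates are 2 or 3 or 5. If (1,1) = 2: then (1,2) would have to be in {6} for the 8 across but in {1,2,4,5} for the 9 down — contradiction. If (1,1) = 5: then (1,2) would have to be in {3} for the 8 across but in {1,2,4,5} for the 9 down — contradiction. So (1,1) = 3.
(1,2) = 8 − 3 = 5 completes the 8 across.
(3,1) = 8 − 4 = 4 completes the 8 down.
(3,2) = 5 − 4 = 1 completes the 5 across.

5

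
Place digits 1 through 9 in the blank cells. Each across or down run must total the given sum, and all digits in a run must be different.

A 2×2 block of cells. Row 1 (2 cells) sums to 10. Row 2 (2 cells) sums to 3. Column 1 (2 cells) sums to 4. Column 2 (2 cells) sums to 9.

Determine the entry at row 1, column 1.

3

3 in 2 cells must be {1,2}; 4 in 2 cells must be {1,3}.
The 3 across and the 4 down share only 1, so (2,1) = 1.
(2,2) = 3 − 1 = 2 completes the 3 across.
(1,1) = 4 − 1 = 3 completes the 4 down.
(1,2) = 10 − 3 = 7 completes the 10 across.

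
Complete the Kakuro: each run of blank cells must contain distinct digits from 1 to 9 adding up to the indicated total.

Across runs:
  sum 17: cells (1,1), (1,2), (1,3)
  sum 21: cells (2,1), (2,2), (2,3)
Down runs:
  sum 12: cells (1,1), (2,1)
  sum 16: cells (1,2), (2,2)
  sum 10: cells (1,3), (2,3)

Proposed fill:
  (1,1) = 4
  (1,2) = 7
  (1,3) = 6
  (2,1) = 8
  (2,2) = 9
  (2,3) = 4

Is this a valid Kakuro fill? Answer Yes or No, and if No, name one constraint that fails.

Yes

Across: 4+7+6=17; 8+9+4=21. Down: 4+8=12; 7+9=16; 6+4=10. No digit repeats within any run.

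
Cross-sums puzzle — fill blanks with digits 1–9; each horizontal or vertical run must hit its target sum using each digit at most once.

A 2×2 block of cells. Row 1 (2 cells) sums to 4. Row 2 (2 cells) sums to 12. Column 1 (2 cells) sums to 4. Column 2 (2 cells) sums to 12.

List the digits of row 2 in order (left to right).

3, 9

4 in 2 cells must be {1,3}.
The 4 across and the 12 down share only 3, so (1,2) = 3.
The 12 across and the 4 down share only 3, so (2,1) = 3.
(2,2) = 12 − 3 = 9 completes the 12 across.
(1,1) = 4 − 3 = 1 completes the 4 across.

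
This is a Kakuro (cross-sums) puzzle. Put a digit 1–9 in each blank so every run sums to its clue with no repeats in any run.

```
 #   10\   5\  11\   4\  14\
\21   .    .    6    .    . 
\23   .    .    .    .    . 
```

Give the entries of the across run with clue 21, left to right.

2 4 6 1 8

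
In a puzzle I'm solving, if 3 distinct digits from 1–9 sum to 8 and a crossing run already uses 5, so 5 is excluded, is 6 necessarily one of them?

The only way to make 8 from 3 distinct digits under that restriction is {1,3,4}, which does not contain 6.

No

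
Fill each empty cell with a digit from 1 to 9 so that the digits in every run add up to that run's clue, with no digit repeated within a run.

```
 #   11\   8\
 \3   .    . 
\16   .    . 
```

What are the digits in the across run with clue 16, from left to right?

9 7

3 in 2 cells must be {1,2}; 16 in 2 cells must be {7,9}.
The 3 across and the 11 down share only 2, so R1C1 = 2.
R1C2 = 3 − 2 = 1 completes the 3 across.
R2C1 = 11 − 2 = 9 completes the 11 down.
R2C2 = 16 − 9 = 7 completes the 16 across.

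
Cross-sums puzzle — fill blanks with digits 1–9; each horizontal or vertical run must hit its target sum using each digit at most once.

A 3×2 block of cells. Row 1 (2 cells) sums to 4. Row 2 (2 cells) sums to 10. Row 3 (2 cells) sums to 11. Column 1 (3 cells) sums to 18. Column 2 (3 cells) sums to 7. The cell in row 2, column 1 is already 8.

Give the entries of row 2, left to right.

8, 2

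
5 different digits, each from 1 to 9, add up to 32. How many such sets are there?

3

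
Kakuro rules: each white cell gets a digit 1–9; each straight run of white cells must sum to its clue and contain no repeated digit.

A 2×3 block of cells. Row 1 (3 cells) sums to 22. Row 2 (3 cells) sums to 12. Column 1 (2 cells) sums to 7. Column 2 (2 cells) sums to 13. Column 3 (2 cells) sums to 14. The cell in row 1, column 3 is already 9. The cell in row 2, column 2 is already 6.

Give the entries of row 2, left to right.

1 6 5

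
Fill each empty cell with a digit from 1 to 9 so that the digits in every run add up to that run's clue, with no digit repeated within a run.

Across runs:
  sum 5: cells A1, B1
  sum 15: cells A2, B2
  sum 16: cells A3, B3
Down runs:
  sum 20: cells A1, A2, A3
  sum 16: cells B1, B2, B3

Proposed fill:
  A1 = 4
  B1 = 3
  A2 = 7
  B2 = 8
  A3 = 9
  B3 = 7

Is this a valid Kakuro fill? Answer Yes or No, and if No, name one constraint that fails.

No — the across run A1–B1 sums to 7, not 5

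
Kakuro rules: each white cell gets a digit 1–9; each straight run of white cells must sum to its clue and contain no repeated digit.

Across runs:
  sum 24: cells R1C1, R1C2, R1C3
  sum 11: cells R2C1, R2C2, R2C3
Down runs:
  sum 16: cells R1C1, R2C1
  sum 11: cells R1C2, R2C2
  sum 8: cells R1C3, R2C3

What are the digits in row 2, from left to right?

24 in 3 cells must be {7,8,9}; 16 in 2 cells must be {7,9}.
The 24 across and the 8 down share only 7, so R1C3 = 7.
The 11 across and the 16 down share only 7, so R2C1 = 7.
R2C2 = 3: the only remaining digit allowed by both the 11 across and the 11 down.
R2C3 = 11 − 10 = 1 completes the 11 across.
R1C1 = 16 − 7 = 9 completes the 16 down.
R1C2 = 24 − 16 = 8 completes the 24 across.

7, 3, 1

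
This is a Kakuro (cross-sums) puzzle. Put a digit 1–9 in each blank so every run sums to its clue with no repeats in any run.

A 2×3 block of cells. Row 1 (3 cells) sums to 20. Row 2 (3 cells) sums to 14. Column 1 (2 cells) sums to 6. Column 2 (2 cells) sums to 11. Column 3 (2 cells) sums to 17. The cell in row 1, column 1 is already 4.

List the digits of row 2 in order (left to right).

2 4 8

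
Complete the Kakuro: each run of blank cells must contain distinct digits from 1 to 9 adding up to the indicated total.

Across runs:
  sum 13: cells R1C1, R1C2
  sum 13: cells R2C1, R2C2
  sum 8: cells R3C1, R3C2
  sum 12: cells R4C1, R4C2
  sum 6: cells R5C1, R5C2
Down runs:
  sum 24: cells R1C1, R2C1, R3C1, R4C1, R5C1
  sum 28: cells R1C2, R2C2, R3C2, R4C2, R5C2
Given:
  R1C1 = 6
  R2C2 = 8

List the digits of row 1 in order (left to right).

6, 7

R1C2 = 13 − 6 = 7 completes the 13 across.
R2C1 = 13 − 8 = 5 completes the 13 across.
No cell is forced outright now. R5C1 can only be 1 or 2 or 4 (the digits allowed by both its 6 across and its 24 down). If R5C1 = 1: that forces R3C1 = 3, R3C2 = 5, R4C1 = 9, after which R4C2 would have to be in {3} for the 12 across but in {2,6} for the 28 down — contradiction. If R5C1 = 2: that forces R5C2 = 4, R4C2 = 3, R3C2 = 6, after which R4C1 would have to be in {9} for the 12 across but in {3,4,7,8} for the 24 down — contradiction. So R5C1 = 4.
R5C2 = 6 − 4 = 2 completes the 6 across.
R4C2 = 5: the only remaining digit allowed by both the 12 across and the 28 down.
R3C2 = 28 − 22 = 6 completes the 28 down.
R4C1 = 12 − 5 = 7 completes the 12 across.
R3C1 = 8 − 6 = 2 completes the 8 across.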